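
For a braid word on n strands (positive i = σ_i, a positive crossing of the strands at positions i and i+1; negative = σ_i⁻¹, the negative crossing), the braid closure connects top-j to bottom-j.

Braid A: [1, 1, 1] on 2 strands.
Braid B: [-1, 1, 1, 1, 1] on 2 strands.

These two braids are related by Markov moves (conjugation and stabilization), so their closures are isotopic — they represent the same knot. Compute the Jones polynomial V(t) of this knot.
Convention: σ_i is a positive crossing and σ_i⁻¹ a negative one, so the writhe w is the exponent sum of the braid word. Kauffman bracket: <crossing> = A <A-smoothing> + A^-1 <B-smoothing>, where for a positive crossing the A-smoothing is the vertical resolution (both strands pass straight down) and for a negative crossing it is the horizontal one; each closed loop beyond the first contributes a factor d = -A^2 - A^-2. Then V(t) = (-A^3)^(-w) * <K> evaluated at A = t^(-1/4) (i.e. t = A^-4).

-t^4 + t^3 + t

Derivation:
Markov-equivalent braids have isotopic closures, hence identical knot invariants. Strip the Markov moves from each word to reach a common short braid β, then compute V(t) once on β.
Braid A: s1 s1 s1 on 2 strands has no conjugating prefix/suffix or stabilization to strip; take β = s1 s1 s1.
Braid B: s1^-1 s1 s1 s1 s1 on 2 strands reduces by inverse Markov moves (closure unchanged at each step):
  Deconjugate: the word is γ·β·γ⁻¹ with γ = s1^-1 (prefix) and γ⁻¹ = s1 (suffix); strip both.
Reduced to β = s1 s1 s1 on 2 strands, 3 crossings.
Both give the same β = s1 s1 s1 on 2 strands, so one state sum suffices:
Braid: s1 s1 s1 on 2 strands, 3 crossings.
Writhe w = (#positive) - (#negative) = 3 - 0 = 3.
Enumerate smoothing states for the bracket polynomial. There are 2^3 = 8 states.
Smooth each crossing (0=||, 1=⌣⌢); contribution A^(Σ sign_k(1-2s_k)) * d^(L-1).
  state 000: A-exp=+3, loops=2, term = A^3 * d^1
  state 001: A-exp=+1, loops=1, term = A^1 * d^0
  state 010: A-exp=+1, loops=1, term = A^1 * d^0
  state 011: A-exp=-1, loops=2, term = A^-1 * d^1
  state 100: A-exp=+1, loops=1, term = A^1 * d^0
  state 101: A-exp=-1, loops=2, term = A^-1 * d^1
  state 110: A-exp=-1, loops=2, term = A^-1 * d^1
  state 111: A-exp=-3, loops=3, term = A^-3 * d^2
Collect the terms by A-exponent (count of states per loop number):
Powers of d = -A^2 - A^-2: d^2 = A^4 + 2 + A^-4.
  A^3 * (d) = -A^5 - A
  A^1 * (3) = 3*A
  A^-1 * (3*d) = -3*A - 3*A^-3
  A^-3 * (d^2) = A + 2*A^-3 + A^-7
Summing the groups: <K> = -A^5 - A^-3 + A^-7
Normalise by the writhe: (-A^3)^(-w) = (-A^3)^(-3) = -A^-9, so f(A) = -A^-9 * <K> = A^-4 + A^-12 - A^-16.
Substitute A = t^(-1/4), i.e. A^e → t^(-e/4): V(t) = -t^4 + t^3 + t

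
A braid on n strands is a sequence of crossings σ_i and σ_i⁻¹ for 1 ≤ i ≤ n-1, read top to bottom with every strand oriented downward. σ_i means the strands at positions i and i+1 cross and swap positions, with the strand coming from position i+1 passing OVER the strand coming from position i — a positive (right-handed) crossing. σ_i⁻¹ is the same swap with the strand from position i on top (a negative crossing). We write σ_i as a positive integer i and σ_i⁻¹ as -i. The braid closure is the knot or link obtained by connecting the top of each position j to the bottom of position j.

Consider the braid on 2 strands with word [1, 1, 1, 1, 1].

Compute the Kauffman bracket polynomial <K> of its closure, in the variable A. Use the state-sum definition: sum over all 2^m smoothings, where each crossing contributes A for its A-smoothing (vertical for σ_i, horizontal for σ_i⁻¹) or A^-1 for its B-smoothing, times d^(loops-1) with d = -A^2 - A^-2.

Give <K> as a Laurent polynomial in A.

-A^7 - A^-1 + A^-5 - A^-9 + A^-13

Derivation:
Braid: s1 s1 s1 s1 s1 on 2 strands, 5 crossings.
Writhe w = (#positive) - (#negative) = 5 - 0 = 5.
Enumerate smoothing states for the bracket polynomial. There are 2^5 = 32 states.
For each crossing: s=0 is the vertical smoothing, s=1 horizontal. Crossing k contributes A^(sign_k * (1 - 2*s_k)); loop factor d = -A^2 - A^-2.
  state 00000: A-exp=+5, loops=2, term = A^5 * d^1
  state 00001: A-exp=+3, loops=1, term = A^3 * d^0
  state 00010: A-exp=+3, loops=1, term = A^3 * d^0
  state 00011: A-exp=+1, loops=2, term = A^1 * d^1
  state 00100: A-exp=+3, loops=1, term = A^3 * d^0
  state 00101: A-exp=+1, loops=2, term = A^1 * d^1
  state 00110: A-exp=+1, loops=2, term = A^1 * d^1
  state 00111: A-exp=-1, loops=3, term = A^-1 * d^2
  state 01000: A-exp=+3, loops=1, term = A^3 * d^0
  state 01001: A-exp=+1, loops=2, term = A^1 * d^1
  state 01010: A-exp=+1, loops=2, term = A^1 * d^1
  state 01011: A-exp=-1, loops=3, term = A^-1 * d^2
  state 01100: A-exp=+1, loops=2, term = A^1 * d^1
  state 01101: A-exp=-1, loops=3, term = A^-1 * d^2
  state 01110: A-exp=-1, loops=3, term = A^-1 * d^2
  state 01111: A-exp=-3, loops=4, term = A^-3 * d^3
  state 10000: A-exp=+3, loops=1, term = A^3 * d^0
  state 10001: A-exp=+1, loops=2, term = A^1 * d^1
  state 10010: A-exp=+1, loops=2, term = A^1 * d^1
  state 10011: A-exp=-1, loops=3, term = A^-1 * d^2
  state 10100: A-exp=+1, loops=2, term = A^1 * d^1
  state 10101: A-exp=-1, loops=3, term = A^-1 * d^2
  state 10110: A-exp=-1, loops=3, term = A^-1 * d^2
  state 10111: A-exp=-3, loops=4, term = A^-3 * d^3
  state 11000: A-exp=+1, loops=2, term = A^1 * d^1
  state 11001: A-exp=-1, loops=3, term = A^-1 * d^2
  state 11010: A-exp=-1, loops=3, term = A^-1 * d^2
  state 11011: A-exp=-3, loops=4, term = A^-3 * d^3
  state 11100: A-exp=-1, loops=3, term = A^-1 * d^2
  state 11101: A-exp=-3, loops=4, term = A^-3 * d^3
  state 11110: A-exp=-3, loops=4, term = A^-3 * d^3
  state 11111: A-exp=-5, loops=5, term = A^-5 * d^4
Collect the terms by A-exponent (count of states per loop number):
Powers of d = -A^2 - A^-2: d^2 = A^4 + 2 + A^-4; d^3 = -A^6 - 3*A^2 - 3*A^-2 - A^-6; d^4 = A^8 + 4*A^4 + 6 + 4*A^-4 + A^-8.
  A^5 * (d) = -A^7 - A^3
  A^3 * (5) = 5*A^3
  A^1 * (10*d) = -10*A^3 - 10*A^-1
  A^-1 * (10*d^2) = 10*A^3 + 20*A^-1 + 10*A^-5
  A^-3 * (5*d^3) = -5*A^3 - 15*A^-1 - 15*A^-5 - 5*A^-9
  A^-5 * (d^4) = A^3 + 4*A^-1 + 6*A^-5 + 4*A^-9 + A^-13
Summing the groups: <K> = -A^7 - A^-1 + A^-5 - A^-9 + A^-13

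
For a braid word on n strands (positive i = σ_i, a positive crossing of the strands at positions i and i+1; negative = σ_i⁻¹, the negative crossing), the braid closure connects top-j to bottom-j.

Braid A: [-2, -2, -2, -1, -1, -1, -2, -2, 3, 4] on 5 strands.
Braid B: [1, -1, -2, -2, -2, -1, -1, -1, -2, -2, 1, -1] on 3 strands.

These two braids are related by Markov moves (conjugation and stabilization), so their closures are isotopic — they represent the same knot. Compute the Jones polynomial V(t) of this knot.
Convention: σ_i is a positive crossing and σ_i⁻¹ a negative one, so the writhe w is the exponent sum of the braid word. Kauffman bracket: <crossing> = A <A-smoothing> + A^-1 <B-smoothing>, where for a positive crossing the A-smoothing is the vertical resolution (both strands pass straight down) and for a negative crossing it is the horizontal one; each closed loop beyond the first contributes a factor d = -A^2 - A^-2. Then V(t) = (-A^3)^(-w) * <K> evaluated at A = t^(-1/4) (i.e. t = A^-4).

t^-3 + 2*t^-5 - 2*t^-6 + 2*t^-7 - 3*t^-8 + 2*t^-9 - 2*t^-10 + t^-11

Derivation:
Markov-equivalent braids have isotopic closures, hence identical knot invariants. Strip the Markov moves from each word to reach a common short braid β, then compute V(t) once on β.
Braid A: s2^-1 s2^-1 s2^-1 s1^-1 s1^-1 s1^-1 s2^-1 s2^-1 s3 s4 on 5 strands reduces by inverse Markov moves (closure unchanged at each step):
  Destabilize: the word has the form β·s4 where s4 occurs only as the final letter (β ∈ B_4); drop it and the last strand → 4 strands.
  Destabilize: the word has the form β·s3 where s3 occurs only as the final letter (β ∈ B_3); drop it and the last strand → 3 strands.
Reduced to β = s2^-1 s2^-1 s2^-1 s1^-1 s1^-1 s1^-1 s2^-1 s2^-1 on 3 strands, 8 crossings.
Braid B: s1 s1^-1 s2^-1 s2^-1 s2^-1 s1^-1 s1^-1 s1^-1 s2^-1 s2^-1 s1 s1^-1 on 3 strands reduces by inverse Markov moves (closure unchanged at each step):
  Deconjugate: the word is γ·β·γ⁻¹ with γ = s1 s1^-1 (prefix) and γ⁻¹ = s1 s1^-1 (suffix); strip both.
Reduced to β = s2^-1 s2^-1 s2^-1 s1^-1 s1^-1 s1^-1 s2^-1 s2^-1 on 3 strands, 8 crossings.
Both give the same β = s2^-1 s2^-1 s2^-1 s1^-1 s1^-1 s1^-1 s2^-1 s2^-1 on 3 strands, so one state sum suffices:
Braid: s2^-1 s2^-1 s2^-1 s1^-1 s1^-1 s1^-1 s2^-1 s2^-1 on 3 strands, 8 crossings.
Writhe w = (#positive) - (#negative) = 0 - 8 = -8.
State-sum expansion of <K>. There are 2^8 = 256 states.
For each crossing: s=0 is the vertical smoothing, s=1 horizontal. Crossing k contributes A^(sign_k * (1 - 2*s_k)); loop factor d = -A^2 - A^-2.
Tabulate the states by total A-exponent and number of loops L (A-exp: L × count):
  A^8: L=7 ×1
  A^6: L=6 ×8
  A^4: L=5 ×28
  A^2: L=4 ×55, L=6 ×1
  A^0: L=3 ×65, L=5 ×5
  A^-2: L=2 ×45, L=4 ×11
  A^-4: L=1 ×15, L=3 ×13
  A^-6: L=2 ×8
  A^-8: L=3 ×1
Each group contributes A^e * Σ count * d^(L-1):
Powers of d = -A^2 - A^-2: d^2 = A^4 + 2 + A^-4; d^3 = -A^6 - 3*A^2 - 3*A^-2 - A^-6; d^4 = A^8 + 4*A^4 + 6 + 4*A^-4 + A^-8; d^5 = -A^10 - 5*A^6 - 10*A^2 - 10*A^-2 - 5*A^-6 - A^-10; d^6 = A^12 + 6*A^8 + 15*A^4 + 20 + 15*A^-4 + 6*A^-8 + A^-12.
  A^8 * (d^6) = A^20 + 6*A^16 + 15*A^12 + 20*A^8 + 15*A^4 + 6 + A^-4
  A^6 * (8*d^5) = -8*A^16 - 40*A^12 - 80*A^8 - 80*A^4 - 40 - 8*A^-4
  A^4 * (28*d^4) = 28*A^12 + 112*A^8 + 168*A^4 + 112 + 28*A^-4
  A^2 * (55*d^3 + d^5) = -A^12 - 60*A^8 - 175*A^4 - 175 - 60*A^-4 - A^-8
  A^0 * (65*d^2 + 5*d^4) = 5*A^8 + 85*A^4 + 160 + 85*A^-4 + 5*A^-8
  A^-2 * (45*d + 11*d^3) = -11*A^4 - 78 - 78*A^-4 - 11*A^-8
  A^-4 * (15 + 13*d^2) = 13 + 41*A^-4 + 13*A^-8
  A^-6 * (8*d) = -8*A^-4 - 8*A^-8
  A^-8 * (d^2) = A^-4 + 2*A^-8 + A^-12
Summing the groups: <K> = A^20 - 2*A^16 + 2*A^12 - 3*A^8 + 2*A^4 - 2 + 2*A^-4 + A^-12
Normalise by the writhe: (-A^3)^(-w) = (-A^3)^(8) = A^24, so f(A) = A^24 * <K> = A^44 - 2*A^40 + 2*A^36 - 3*A^32 + 2*A^28 - 2*A^24 + 2*A^20 + A^12.
Substitute A = t^(-1/4), i.e. A^e → t^(-e/4): V(t) = t^-3 + 2*t^-5 - 2*t^-6 + 2*t^-7 - 3*t^-8 + 2*t^-9 - 2*t^-10 + t^-11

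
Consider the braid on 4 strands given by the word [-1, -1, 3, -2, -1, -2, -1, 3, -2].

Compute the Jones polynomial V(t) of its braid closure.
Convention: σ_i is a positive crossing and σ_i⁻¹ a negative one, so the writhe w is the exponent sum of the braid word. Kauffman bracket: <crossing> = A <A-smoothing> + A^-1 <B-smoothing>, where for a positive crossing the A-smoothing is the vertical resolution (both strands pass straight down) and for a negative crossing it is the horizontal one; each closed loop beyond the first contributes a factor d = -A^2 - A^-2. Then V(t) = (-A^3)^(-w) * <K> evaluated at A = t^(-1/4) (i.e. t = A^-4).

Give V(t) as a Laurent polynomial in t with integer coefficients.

Braid: s1^-1 s1^-1 s3 s2^-1 s1^-1 s2^-1 s1^-1 s3 s2^-1 on 4 strands, 9 crossings.
Writhe w = (#positive) - (#negative) = 2 - 7 = -5.
Enumerate smoothing states for the bracket polynomial. There are 2^9 = 512 states.
Smooth each crossing (0=||, 1=⌣⌢); contribution A^(Σ sign_k(1-2s_k)) * d^(L-1).
Tabulate the states by total A-exponent and number of loops L (A-exp: L × count):
  A^9: L=3 ×1
  A^7: L=2 ×4, L=4 ×5
  A^5: L=1 ×4, L=3 ×26, L=5 ×6
  A^3: L=2 ×43, L=4 ×40, L=6 ×1
  A^1: L=1 ×23, L=3 ×92, L=5 ×11
  A^-1: L=2 ×91, L=4 ×34, L=6 ×1
  A^-3: L=1 ×32, L=3 ×48, L=5 ×4
  A^-5: L=2 ×28, L=4 ×8
  A^-7: L=3 ×9
  A^-9: L=4 ×1
Each group contributes A^e * Σ count * d^(L-1):
Powers of d = -A^2 - A^-2: d^2 = A^4 + 2 + A^-4; d^3 = -A^6 - 3*A^2 - 3*A^-2 - A^-6; d^4 = A^8 + 4*A^4 + 6 + 4*A^-4 + A^-8; d^5 = -A^10 - 5*A^6 - 10*A^2 - 10*A^-2 - 5*A^-6 - A^-10.
  A^9 * (d^2) = A^13 + 2*A^9 + A^5
  A^7 * (4*d + 5*d^3) = -5*A^13 - 19*A^9 - 19*A^5 - 5*A
  A^5 * (4 + 26*d^2 + 6*d^4) = 6*A^13 + 50*A^9 + 92*A^5 + 50*A + 6*A^-3
  A^3 * (43*d + 40*d^3 + d^5) = -A^13 - 45*A^9 - 173*A^5 - 173*A - 45*A^-3 - A^-7
  A^1 * (23 + 92*d^2 + 11*d^4) = 11*A^9 + 136*A^5 + 273*A + 136*A^-3 + 11*A^-7
  A^-1 * (91*d + 34*d^3 + d^5) = -A^9 - 39*A^5 - 203*A - 203*A^-3 - 39*A^-7 - A^-11
  A^-3 * (32 + 48*d^2 + 4*d^4) = 4*A^5 + 64*A + 152*A^-3 + 64*A^-7 + 4*A^-11
  A^-5 * (28*d + 8*d^3) = -8*A - 52*A^-3 - 52*A^-7 - 8*A^-11
  A^-7 * (9*d^2) = 9*A^-3 + 18*A^-7 + 9*A^-11
  A^-9 * (d^3) = -A^-3 - 3*A^-7 - 3*A^-11 - A^-15
Summing the groups: <K> = A^13 - 2*A^9 + 2*A^5 - 2*A + 2*A^-3 - 2*A^-7 + A^-11 - A^-15
Normalise by the writhe: (-A^3)^(-w) = (-A^3)^(5) = -A^15, so f(A) = -A^15 * <K> = -A^28 + 2*A^24 - 2*A^20 + 2*A^16 - 2*A^12 + 2*A^8 - A^4 + 1.
Substitute A = t^(-1/4), i.e. A^e → t^(-e/4): V(t) = 1 - t^-1 + 2*t^-2 - 2*t^-3 + 2*t^-4 - 2*t^-5 + 2*t^-6 - t^-7

Answer: 1 - t^-1 + 2*t^-2 - 2*t^-3 + 2*t^-4 - 2*t^-5 + 2*t^-6 - t^-7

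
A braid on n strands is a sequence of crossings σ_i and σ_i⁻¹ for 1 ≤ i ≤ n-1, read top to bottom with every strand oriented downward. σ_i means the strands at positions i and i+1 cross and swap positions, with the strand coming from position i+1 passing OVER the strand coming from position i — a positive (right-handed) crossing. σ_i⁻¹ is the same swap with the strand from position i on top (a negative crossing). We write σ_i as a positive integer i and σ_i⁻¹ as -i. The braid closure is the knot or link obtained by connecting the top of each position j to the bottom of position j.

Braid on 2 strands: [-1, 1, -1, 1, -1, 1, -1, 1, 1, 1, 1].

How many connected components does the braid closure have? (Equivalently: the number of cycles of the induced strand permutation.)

1

Derivation:
Track the strand permutation on 2 strands, starting from identity.
  step 1: s1^-1 swaps positions 1,2 -> [2 1]
  step 2: s1 swaps positions 1,2 -> [1 2]
  step 3: s1^-1 swaps positions 1,2 -> [2 1]
  step 4: s1 swaps positions 1,2 -> [1 2]
  step 5: s1^-1 swaps positions 1,2 -> [2 1]
  step 6: s1 swaps positions 1,2 -> [1 2]
  step 7: s1^-1 swaps positions 1,2 -> [2 1]
  step 8: s1 swaps positions 1,2 -> [1 2]
  step 9: s1 swaps positions 1,2 -> [2 1]
  step 10: s1 swaps positions 1,2 -> [1 2]
  step 11: s1 swaps positions 1,2 -> [2 1]
Final permutation (position -> original strand): [2 1]
Closure components = cycle count of this permutation = 1.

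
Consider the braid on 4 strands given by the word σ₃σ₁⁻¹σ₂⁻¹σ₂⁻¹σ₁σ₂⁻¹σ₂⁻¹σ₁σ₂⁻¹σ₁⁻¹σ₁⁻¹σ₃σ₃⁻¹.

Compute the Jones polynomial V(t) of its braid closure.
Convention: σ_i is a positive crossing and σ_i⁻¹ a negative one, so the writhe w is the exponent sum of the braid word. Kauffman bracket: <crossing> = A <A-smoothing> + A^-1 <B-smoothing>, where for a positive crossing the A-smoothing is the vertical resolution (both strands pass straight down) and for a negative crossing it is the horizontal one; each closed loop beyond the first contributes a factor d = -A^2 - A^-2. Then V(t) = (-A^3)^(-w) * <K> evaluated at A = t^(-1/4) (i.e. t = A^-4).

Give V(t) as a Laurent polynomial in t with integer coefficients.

2*t^-2 - 3*t^-3 + 6*t^-4 - 7*t^-5 + 7*t^-6 - 7*t^-7 + 5*t^-8 - 3*t^-9 + t^-10

Derivation:
The presented braid s3 s1^-1 s2^-1 s2^-1 s1 s2^-1 s2^-1 s1 s2^-1 s1^-1 s1^-1 s3 s3^-1 on 4 strands reduces by inverse Markov moves (closure unchanged at each step):
  Deconjugate: the word is γ·β·γ⁻¹ with γ = s3 (prefix) and γ⁻¹ = s3^-1 (suffix); strip both.
  Destabilize: the word has the form β·s3 where s3 occurs only as the final letter (β ∈ B_3); drop it and the last strand → 3 strands.
Reduced to β = s1^-1 s2^-1 s2^-1 s1 s2^-1 s2^-1 s1 s2^-1 s1^-1 s1^-1 on 3 strands, 10 crossings.
Compute on β:
Braid: s1^-1 s2^-1 s2^-1 s1 s2^-1 s2^-1 s1 s2^-1 s1^-1 s1^-1 on 3 strands, 10 crossings.
Writhe w = (#positive) - (#negative) = 2 - 8 = -6.
Enumerate smoothing states for the bracket polynomial. There are 2^10 = 1024 states.
Smooth each crossing (0=||, 1=⌣⌢); contribution A^(Σ sign_k(1-2s_k)) * d^(L-1).
Tabulate the states by total A-exponent and number of loops L (A-exp: L × count):
  A^10: L=7 ×1
  A^8: L=6 ×10
  A^6: L=5 ×44, L=7 ×1
  A^4: L=4 ×110, L=6 ×10
  A^2: L=3 ×166, L=5 ×44
  A^0: L=2 ×144, L=4 ×106, L=6 ×2
  A^-2: L=1 ×57, L=3 ×140, L=5 ×13
  A^-4: L=2 ×91, L=4 ×28, L=6 ×1
  A^-6: L=1 ×16, L=3 ×26, L=5 ×3
  A^-8: L=2 ×7, L=4 ×3
  A^-10: L=3 ×1
Each group contributes A^e * Σ count * d^(L-1):
Powers of d = -A^2 - A^-2: d^2 = A^4 + 2 + A^-4; d^3 = -A^6 - 3*A^2 - 3*A^-2 - A^-6; d^4 = A^8 + 4*A^4 + 6 + 4*A^-4 + A^-8; d^5 = -A^10 - 5*A^6 - 10*A^2 - 10*A^-2 - 5*A^-6 - A^-10; d^6 = A^12 + 6*A^8 + 15*A^4 + 20 + 15*A^-4 + 6*A^-8 + A^-12.
  A^10 * (d^6) = A^22 + 6*A^18 + 15*A^14 + 20*A^10 + 15*A^6 + 6*A^2 + A^-2
  A^8 * (10*d^5) = -10*A^18 - 50*A^14 - 100*A^10 - 100*A^6 - 50*A^2 - 10*A^-2
  A^6 * (44*d^4 + d^6) = A^18 + 50*A^14 + 191*A^10 + 284*A^6 + 191*A^2 + 50*A^-2 + A^-6
  A^4 * (110*d^3 + 10*d^5) = -10*A^14 - 160*A^10 - 430*A^6 - 430*A^2 - 160*A^-2 - 10*A^-6
  A^2 * (166*d^2 + 44*d^4) = 44*A^10 + 342*A^6 + 596*A^2 + 342*A^-2 + 44*A^-6
  A^0 * (144*d + 106*d^3 + 2*d^5) = -2*A^10 - 116*A^6 - 482*A^2 - 482*A^-2 - 116*A^-6 - 2*A^-10
  A^-2 * (57 + 140*d^2 + 13*d^4) = 13*A^6 + 192*A^2 + 415*A^-2 + 192*A^-6 + 13*A^-10
  A^-4 * (91*d + 28*d^3 + d^5) = -A^6 - 33*A^2 - 185*A^-2 - 185*A^-6 - 33*A^-10 - A^-14
  A^-6 * (16 + 26*d^2 + 3*d^4) = 3*A^2 + 38*A^-2 + 86*A^-6 + 38*A^-10 + 3*A^-14
  A^-8 * (7*d + 3*d^3) = -3*A^-2 - 16*A^-6 - 16*A^-10 - 3*A^-14
  A^-10 * (d^2) = A^-6 + 2*A^-10 + A^-14
Summing the groups: <K> = A^22 - 3*A^18 + 5*A^14 - 7*A^10 + 7*A^6 - 7*A^2 + 6*A^-2 - 3*A^-6 + 2*A^-10
Normalise by the writhe: (-A^3)^(-w) = (-A^3)^(6) = A^18, so f(A) = A^18 * <K> = A^40 - 3*A^36 + 5*A^32 - 7*A^28 + 7*A^24 - 7*A^20 + 6*A^16 - 3*A^12 + 2*A^8.
Substitute A = t^(-1/4), i.e. A^e → t^(-e/4): V(t) = 2*t^-2 - 3*t^-3 + 6*t^-4 - 7*t^-5 + 7*t^-6 - 7*t^-7 + 5*t^-8 - 3*t^-9 + t^-10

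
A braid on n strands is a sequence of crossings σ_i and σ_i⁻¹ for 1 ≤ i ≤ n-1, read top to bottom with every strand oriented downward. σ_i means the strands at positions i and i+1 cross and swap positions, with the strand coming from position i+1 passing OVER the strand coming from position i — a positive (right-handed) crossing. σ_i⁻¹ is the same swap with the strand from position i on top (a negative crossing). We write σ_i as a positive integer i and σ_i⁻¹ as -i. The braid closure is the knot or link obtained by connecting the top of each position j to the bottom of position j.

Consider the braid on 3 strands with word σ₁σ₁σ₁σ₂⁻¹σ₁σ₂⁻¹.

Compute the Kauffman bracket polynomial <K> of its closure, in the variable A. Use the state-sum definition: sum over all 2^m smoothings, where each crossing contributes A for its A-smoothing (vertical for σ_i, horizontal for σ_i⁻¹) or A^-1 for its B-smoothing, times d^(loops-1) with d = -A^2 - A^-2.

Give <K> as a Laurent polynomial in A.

A^10 - A^6 + 2*A^2 - 2*A^-2 + 2*A^-6 - 2*A^-10 + A^-14

Derivation:
Braid: s1 s1 s1 s2^-1 s1 s2^-1 on 3 strands, 6 crossings.
Writhe w = (#positive) - (#negative) = 4 - 2 = 2.
State-sum expansion of <K>. There are 2^6 = 64 states.
Smooth each crossing (0=||, 1=⌣⌢); contribution A^(Σ sign_k(1-2s_k)) * d^(L-1).
Tabulate the states by total A-exponent and number of loops L (A-exp: L × count):
  A^6: L=3 ×1
  A^4: L=2 ×6
  A^2: L=1 ×11, L=3 ×4
  A^0: L=2 ×19, L=4 ×1
  A^-2: L=3 ×15
  A^-4: L=4 ×6
  A^-6: L=5 ×1
Each group contributes A^e * Σ count * d^(L-1):
Powers of d = -A^2 - A^-2: d^2 = A^4 + 2 + A^-4; d^3 = -A^6 - 3*A^2 - 3*A^-2 - A^-6; d^4 = A^8 + 4*A^4 + 6 + 4*A^-4 + A^-8.
  A^6 * (d^2) = A^10 + 2*A^6 + A^2
  A^4 * (6*d) = -6*A^6 - 6*A^2
  A^2 * (11 + 4*d^2) = 4*A^6 + 19*A^2 + 4*A^-2
  A^0 * (19*d + d^3) = -A^6 - 22*A^2 - 22*A^-2 - A^-6
  A^-2 * (15*d^2) = 15*A^2 + 30*A^-2 + 15*A^-6
  A^-4 * (6*d^3) = -6*A^2 - 18*A^-2 - 18*A^-6 - 6*A^-10
  A^-6 * (d^4) = A^2 + 4*A^-2 + 6*A^-6 + 4*A^-10 + A^-14
Summing the groups: <K> = A^10 - A^6 + 2*A^2 - 2*A^-2 + 2*A^-6 - 2*A^-10 + A^-14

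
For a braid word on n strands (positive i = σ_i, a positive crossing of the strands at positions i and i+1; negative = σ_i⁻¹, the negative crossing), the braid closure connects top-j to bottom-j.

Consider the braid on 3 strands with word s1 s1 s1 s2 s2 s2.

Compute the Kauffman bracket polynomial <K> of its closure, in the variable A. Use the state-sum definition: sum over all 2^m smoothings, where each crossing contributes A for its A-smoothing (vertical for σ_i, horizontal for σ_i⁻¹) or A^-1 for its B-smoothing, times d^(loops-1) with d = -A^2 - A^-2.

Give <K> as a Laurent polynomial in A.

Braid: s1 s1 s1 s2 s2 s2 on 3 strands, 6 crossings.
Writhe w = (#positive) - (#negative) = 6 - 0 = 6.
State-sum expansion of <K>. There are 2^6 = 64 states.
For each crossing: s=0 is the vertical smoothing, s=1 horizontal. Crossing k contributes A^(sign_k * (1 - 2*s_k)); loop factor d = -A^2 - A^-2.
Tabulate the states by total A-exponent and number of loops L (A-exp: L × count):
  A^6: L=3 ×1
  A^4: L=2 ×6
  A^2: L=1 ×9, L=3 ×6
  A^0: L=2 ×18, L=4 ×2
  A^-2: L=3 ×15
  A^-4: L=4 ×6
  A^-6: L=5 ×1
Each group contributes A^e * Σ count * d^(L-1):
Powers of d = -A^2 - A^-2: d^2 = A^4 + 2 + A^-4; d^3 = -A^6 - 3*A^2 - 3*A^-2 - A^-6; d^4 = A^8 + 4*A^4 + 6 + 4*A^-4 + A^-8.
  A^6 * (d^2) = A^10 + 2*A^6 + A^2
  A^4 * (6*d) = -6*A^6 - 6*A^2
  A^2 * (9 + 6*d^2) = 6*A^6 + 21*A^2 + 6*A^-2
  A^0 * (18*d + 2*d^3) = -2*A^6 - 24*A^2 - 24*A^-2 - 2*A^-6
  A^-2 * (15*d^2) = 15*A^2 + 30*A^-2 + 15*A^-6
  A^-4 * (6*d^3) = -6*A^2 - 18*A^-2 - 18*A^-6 - 6*A^-10
  A^-6 * (d^4) = A^2 + 4*A^-2 + 6*A^-6 + 4*A^-10 + A^-14
Summing the groups: <K> = A^10 + 2*A^2 - 2*A^-2 + A^-6 - 2*A^-10 + A^-14

Answer: A^10 + 2*A^2 - 2*A^-2 + A^-6 - 2*A^-10 + A^-14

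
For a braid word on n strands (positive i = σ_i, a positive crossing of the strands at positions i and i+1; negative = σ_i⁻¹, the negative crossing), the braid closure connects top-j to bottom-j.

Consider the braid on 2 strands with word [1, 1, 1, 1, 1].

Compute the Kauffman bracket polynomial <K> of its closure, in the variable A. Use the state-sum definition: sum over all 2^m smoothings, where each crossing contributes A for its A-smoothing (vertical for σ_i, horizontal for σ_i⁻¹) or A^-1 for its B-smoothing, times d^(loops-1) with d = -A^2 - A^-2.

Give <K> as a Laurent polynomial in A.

-A^7 - A^-1 + A^-5 - A^-9 + A^-13

Derivation:
Braid: s1 s1 s1 s1 s1 on 2 strands, 5 crossings.
Writhe w = (#positive) - (#negative) = 5 - 0 = 5.
Computing the Kauffman bracket via state sum. There are 2^5 = 32 states.
For each crossing: s=0 is the vertical smoothing, s=1 horizontal. Crossing k contributes A^(sign_k * (1 - 2*s_k)); loop factor d = -A^2 - A^-2.
  state 00000: A-exp=+5, loops=2, term = A^5 * d^1
  state 00001: A-exp=+3, loops=1, term = A^3 * d^0
  state 00010: A-exp=+3, loops=1, term = A^3 * d^0
  state 00011: A-exp=+1, loops=2, term = A^1 * d^1
  state 00100: A-exp=+3, loops=1, term = A^3 * d^0
  state 00101: A-exp=+1, loops=2, term = A^1 * d^1
  state 00110: A-exp=+1, loops=2, term = A^1 * d^1
  state 00111: A-exp=-1, loops=3, term = A^-1 * d^2
  state 01000: A-exp=+3, loops=1, term = A^3 * d^0
  state 01001: A-exp=+1, loops=2, term = A^1 * d^1
  state 01010: A-exp=+1, loops=2, term = A^1 * d^1
  state 01011: A-exp=-1, loops=3, term = A^-1 * d^2
  state 01100: A-exp=+1, loops=2, term = A^1 * d^1
  state 01101: A-exp=-1, loops=3, term = A^-1 * d^2
  state 01110: A-exp=-1, loops=3, term = A^-1 * d^2
  state 01111: A-exp=-3, loops=4, term = A^-3 * d^3
  state 10000: A-exp=+3, loops=1, term = A^3 * d^0
  state 10001: A-exp=+1, loops=2, term = A^1 * d^1
  state 10010: A-exp=+1, loops=2, term = A^1 * d^1
  state 10011: A-exp=-1, loops=3, term = A^-1 * d^2
  state 10100: A-exp=+1, loops=2, term = A^1 * d^1
  state 10101: A-exp=-1, loops=3, term = A^-1 * d^2
  state 10110: A-exp=-1, loops=3, term = A^-1 * d^2
  state 10111: A-exp=-3, loops=4, term = A^-3 * d^3
  state 11000: A-exp=+1, loops=2, term = A^1 * d^1
  state 11001: A-exp=-1, loops=3, term = A^-1 * d^2
  state 11010: A-exp=-1, loops=3, term = A^-1 * d^2
  state 11011: A-exp=-3, loops=4, term = A^-3 * d^3
  state 11100: A-exp=-1, loops=3, term = A^-1 * d^2
  state 11101: A-exp=-3, loops=4, term = A^-3 * d^3
  state 11110: A-exp=-3, loops=4, term = A^-3 * d^3
  state 11111: A-exp=-5, loops=5, term = A^-5 * d^4
Collect the terms by A-exponent (count of states per loop number):
Powers of d = -A^2 - A^-2: d^2 = A^4 + 2 + A^-4; d^3 = -A^6 - 3*A^2 - 3*A^-2 - A^-6; d^4 = A^8 + 4*A^4 + 6 + 4*A^-4 + A^-8.
  A^5 * (d) = -A^7 - A^3
  A^3 * (5) = 5*A^3
  A^1 * (10*d) = -10*A^3 - 10*A^-1
  A^-1 * (10*d^2) = 10*A^3 + 20*A^-1 + 10*A^-5
  A^-3 * (5*d^3) = -5*A^3 - 15*A^-1 - 15*A^-5 - 5*A^-9
  A^-5 * (d^4) = A^3 + 4*A^-1 + 6*A^-5 + 4*A^-9 + A^-13
Summing the groups: <K> = -A^7 - A^-1 + A^-5 - A^-9 + A^-13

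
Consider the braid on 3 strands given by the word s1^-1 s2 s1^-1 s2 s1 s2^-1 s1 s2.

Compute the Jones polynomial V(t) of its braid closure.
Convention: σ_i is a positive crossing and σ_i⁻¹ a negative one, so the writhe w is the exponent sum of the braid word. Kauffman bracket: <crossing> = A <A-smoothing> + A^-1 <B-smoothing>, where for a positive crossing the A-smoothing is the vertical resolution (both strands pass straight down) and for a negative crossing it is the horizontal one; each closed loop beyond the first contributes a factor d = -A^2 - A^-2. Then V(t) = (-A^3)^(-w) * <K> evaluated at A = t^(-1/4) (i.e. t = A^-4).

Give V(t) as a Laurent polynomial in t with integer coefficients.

Braid: s1^-1 s2 s1^-1 s2 s1 s2^-1 s1 s2 on 3 strands, 8 crossings.
Writhe w = (#positive) - (#negative) = 5 - 3 = 2.
State-sum expansion of <K>. There are 2^8 = 256 states.
For each crossing: s=0 is the vertical smoothing, s=1 horizontal. Crossing k contributes A^(sign_k * (1 - 2*s_k)); loop factor d = -A^2 - A^-2.
Tabulate the states by total A-exponent and number of loops L (A-exp: L × count):
  A^8: L=2 ×1
  A^6: L=1 ×3, L=3 ×5
  A^4: L=2 ×22, L=4 ×6
  A^2: L=1 ×18, L=3 ×37, L=5 ×1
  A^0: L=2 ×58, L=4 ×12
  A^-2: L=1 ×24, L=3 ×31, L=5 ×1
  A^-4: L=2 ×23, L=4 ×5
  A^-6: L=3 ×8
  A^-8: L=4 ×1
Each group contributes A^e * Σ count * d^(L-1):
Powers of d = -A^2 - A^-2: d^2 = A^4 + 2 + A^-4; d^3 = -A^6 - 3*A^2 - 3*A^-2 - A^-6; d^4 = A^8 + 4*A^4 + 6 + 4*A^-4 + A^-8.
  A^8 * (d) = -A^10 - A^6
  A^6 * (3 + 5*d^2) = 5*A^10 + 13*A^6 + 5*A^2
  A^4 * (22*d + 6*d^3) = -6*A^10 - 40*A^6 - 40*A^2 - 6*A^-2
  A^2 * (18 + 37*d^2 + d^4) = A^10 + 41*A^6 + 98*A^2 + 41*A^-2 + A^-6
  A^0 * (58*d + 12*d^3) = -12*A^6 - 94*A^2 - 94*A^-2 - 12*A^-6
  A^-2 * (24 + 31*d^2 + d^4) = A^6 + 35*A^2 + 92*A^-2 + 35*A^-6 + A^-10
  A^-4 * (23*d + 5*d^3) = -5*A^2 - 38*A^-2 - 38*A^-6 - 5*A^-10
  A^-6 * (8*d^2) = 8*A^-2 + 16*A^-6 + 8*A^-10
  A^-8 * (d^3) = -A^-2 - 3*A^-6 - 3*A^-10 - A^-14
Summing the groups: <K> = -A^10 + 2*A^6 - A^2 + 2*A^-2 - A^-6 + A^-10 - A^-14
Normalise by the writhe: (-A^3)^(-w) = (-A^3)^(-2) = A^-6, so f(A) = A^-6 * <K> = -A^4 + 2 - A^-4 + 2*A^-8 - A^-12 + A^-16 - A^-20.
Substitute A = t^(-1/4), i.e. A^e → t^(-e/4): V(t) = -t^5 + t^4 - t^3 + 2*t^2 - t + 2 - t^-1

Answer: -t^5 + t^4 - t^3 + 2*t^2 - t + 2 - t^-1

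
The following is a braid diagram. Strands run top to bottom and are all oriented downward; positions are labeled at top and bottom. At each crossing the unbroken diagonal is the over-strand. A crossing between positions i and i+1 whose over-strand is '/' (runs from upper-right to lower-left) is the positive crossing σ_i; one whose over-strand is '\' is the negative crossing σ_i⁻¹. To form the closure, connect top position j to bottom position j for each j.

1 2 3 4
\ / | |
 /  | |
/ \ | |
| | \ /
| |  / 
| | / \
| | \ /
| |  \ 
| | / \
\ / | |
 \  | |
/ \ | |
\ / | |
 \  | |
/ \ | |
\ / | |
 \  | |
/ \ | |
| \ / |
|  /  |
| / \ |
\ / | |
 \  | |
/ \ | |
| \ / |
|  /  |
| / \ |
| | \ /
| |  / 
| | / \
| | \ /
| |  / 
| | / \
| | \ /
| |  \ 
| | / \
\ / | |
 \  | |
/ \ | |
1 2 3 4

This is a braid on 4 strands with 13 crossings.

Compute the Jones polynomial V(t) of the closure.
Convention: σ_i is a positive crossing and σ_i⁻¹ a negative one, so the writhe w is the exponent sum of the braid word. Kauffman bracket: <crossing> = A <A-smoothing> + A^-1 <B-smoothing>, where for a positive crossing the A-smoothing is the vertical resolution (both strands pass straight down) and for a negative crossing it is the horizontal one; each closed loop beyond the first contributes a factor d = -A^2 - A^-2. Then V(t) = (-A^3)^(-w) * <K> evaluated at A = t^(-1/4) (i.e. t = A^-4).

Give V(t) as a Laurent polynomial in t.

Reading the diagram top to bottom ('/'-over between positions i,i+1 = s_i, '\'-over = s_i^-1): braid word = s1 s3 s3^-1 s1^-1 s1^-1 s1^-1 s2 s1^-1 s2 s3 s3 s3^-1 s1^-1.
The presented braid s1 s3 s3^-1 s1^-1 s1^-1 s1^-1 s2 s1^-1 s2 s3 s3 s3^-1 s1^-1 on 4 strands reduces by inverse Markov moves (closure unchanged at each step):
  Deconjugate: the word is γ·β·γ⁻¹ with γ = s1 (prefix) and γ⁻¹ = s1^-1 (suffix); strip both.
  Deconjugate: the word is γ·β·γ⁻¹ with γ = s3 s3^-1 (prefix) and γ⁻¹ = s3 s3^-1 (suffix); strip both.
  Destabilize: the word has the form β·s3 where s3 occurs only as the final letter (β ∈ B_3); drop it and the last strand → 3 strands.
Reduced to β = s1^-1 s1^-1 s1^-1 s2 s1^-1 s2 on 3 strands, 6 crossings.
Compute on β:
Braid: s1^-1 s1^-1 s1^-1 s2 s1^-1 s2 on 3 strands, 6 crossings.
Writhe w = (#positive) - (#negative) = 2 - 4 = -2.
Computing the Kauffman bracket via state sum. There are 2^6 = 64 states.
Each crossing splits two ways (0=vertical, 1=horizontal). The state's weight is A^(#A-smoothings - #B-smoothings) * d^(loops - 1).
Tabulate the states by total A-exponent and number of loops L (A-exp: L × count):
  A^6: L=5 ×1
  A^4: L=4 ×6
  A^2: L=3 ×15
  A^0: L=2 ×19, L=4 ×1
  A^-2: L=1 ×11, L=3 ×4
  A^-4: L=2 ×6
  A^-6: L=3 ×1
Each group contributes A^e * Σ count * d^(L-1):
Powers of d = -A^2 - A^-2: d^2 = A^4 + 2 + A^-4; d^3 = -A^6 - 3*A^2 - 3*A^-2 - A^-6; d^4 = A^8 + 4*A^4 + 6 + 4*A^-4 + A^-8.
  A^6 * (d^4) = A^14 + 4*A^10 + 6*A^6 + 4*A^2 + A^-2
  A^4 * (6*d^3) = -6*A^10 - 18*A^6 - 18*A^2 - 6*A^-2
  A^2 * (15*d^2) = 15*A^6 + 30*A^2 + 15*A^-2
  A^0 * (19*d + d^3) = -A^6 - 22*A^2 - 22*A^-2 - A^-6
  A^-2 * (11 + 4*d^2) = 4*A^2 + 19*A^-2 + 4*A^-6
  A^-4 * (6*d) = -6*A^-2 - 6*A^-6
  A^-6 * (d^2) = A^-2 + 2*A^-6 + A^-10
Summing the groups: <K> = A^14 - 2*A^10 + 2*A^6 - 2*A^2 + 2*A^-2 - A^-6 + A^-10
Normalise by the writhe: (-A^3)^(-w) = (-A^3)^(2) = A^6, so f(A) = A^6 * <K> = A^20 - 2*A^16 + 2*A^12 - 2*A^8 + 2*A^4 - 1 + A^-4.
Substitute A = t^(-1/4), i.e. A^e → t^(-e/4): V(t) = t - 1 + 2*t^-1 - 2*t^-2 + 2*t^-3 - 2*t^-4 + t^-5

Answer: t - 1 + 2*t^-1 - 2*t^-2 + 2*t^-3 - 2*t^-4 + t^-5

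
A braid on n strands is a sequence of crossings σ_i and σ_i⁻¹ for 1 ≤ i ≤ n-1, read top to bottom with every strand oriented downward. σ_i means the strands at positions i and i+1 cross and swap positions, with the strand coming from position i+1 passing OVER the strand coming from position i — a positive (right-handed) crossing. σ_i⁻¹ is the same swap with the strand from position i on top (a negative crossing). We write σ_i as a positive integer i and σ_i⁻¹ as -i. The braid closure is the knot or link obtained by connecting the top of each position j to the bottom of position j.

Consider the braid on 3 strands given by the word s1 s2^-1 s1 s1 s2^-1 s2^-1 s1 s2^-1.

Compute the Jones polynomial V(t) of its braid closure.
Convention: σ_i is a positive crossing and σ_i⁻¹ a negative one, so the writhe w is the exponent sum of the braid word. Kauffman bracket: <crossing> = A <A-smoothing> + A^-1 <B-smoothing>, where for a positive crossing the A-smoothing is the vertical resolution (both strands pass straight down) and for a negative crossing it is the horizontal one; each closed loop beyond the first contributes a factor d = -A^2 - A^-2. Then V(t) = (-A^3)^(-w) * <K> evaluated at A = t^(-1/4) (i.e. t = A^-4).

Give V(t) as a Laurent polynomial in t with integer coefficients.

t^4 - 3*t^3 + 5*t^2 - 6*t + 7 - 6*t^-1 + 5*t^-2 - 3*t^-3 + t^-4

Derivation:
Braid: s1 s2^-1 s1 s1 s2^-1 s2^-1 s1 s2^-1 on 3 strands, 8 crossings.
Writhe w = (#positive) - (#negative) = 4 - 4 = 0.
Enumerate smoothing states for the bracket polynomial. There are 2^8 = 256 states.
Smooth each crossing (0=||, 1=⌣⌢); contribution A^(Σ sign_k(1-2s_k)) * d^(L-1).
Tabulate the states by total A-exponent and number of loops L (A-exp: L × count):
  A^8: L=5 ×1
  A^6: L=4 ×8
  A^4: L=3 ×27, L=5 ×1
  A^2: L=2 ×47, L=4 ×9
  A^0: L=1 ×37, L=3 ×32, L=5 ×1
  A^-2: L=2 ×47, L=4 ×9
  A^-4: L=3 ×27, L=5 ×1
  A^-6: L=4 ×8
  A^-8: L=5 ×1
Each group contributes A^e * Σ count * d^(L-1):
Powers of d = -A^2 - A^-2: d^2 = A^4 + 2 + A^-4; d^3 = -A^6 - 3*A^2 - 3*A^-2 - A^-6; d^4 = A^8 + 4*A^4 + 6 + 4*A^-4 + A^-8.
  A^8 * (d^4) = A^16 + 4*A^12 + 6*A^8 + 4*A^4 + 1
  A^6 * (8*d^3) = -8*A^12 - 24*A^8 - 24*A^4 - 8
  A^4 * (27*d^2 + d^4) = A^12 + 31*A^8 + 60*A^4 + 31 + A^-4
  A^2 * (47*d + 9*d^3) = -9*A^8 - 74*A^4 - 74 - 9*A^-4
  A^0 * (37 + 32*d^2 + d^4) = A^8 + 36*A^4 + 107 + 36*A^-4 + A^-8
  A^-2 * (47*d + 9*d^3) = -9*A^4 - 74 - 74*A^-4 - 9*A^-8
  A^-4 * (27*d^2 + d^4) = A^4 + 31 + 60*A^-4 + 31*A^-8 + A^-12
  A^-6 * (8*d^3) = -8 - 24*A^-4 - 24*A^-8 - 8*A^-12
  A^-8 * (d^4) = 1 + 4*A^-4 + 6*A^-8 + 4*A^-12 + A^-16
Summing the groups: <K> = A^16 - 3*A^12 + 5*A^8 - 6*A^4 + 7 - 6*A^-4 + 5*A^-8 - 3*A^-12 + A^-16
Normalise by the writhe: (-A^3)^(-w) = (-A^3)^(0) = 1, so f(A) = 1 * <K> = A^16 - 3*A^12 + 5*A^8 - 6*A^4 + 7 - 6*A^-4 + 5*A^-8 - 3*A^-12 + A^-16.
Substitute A = t^(-1/4), i.e. A^e → t^(-e/4): V(t) = t^4 - 3*t^3 + 5*t^2 - 6*t + 7 - 6*t^-1 + 5*t^-2 - 3*t^-3 + t^-4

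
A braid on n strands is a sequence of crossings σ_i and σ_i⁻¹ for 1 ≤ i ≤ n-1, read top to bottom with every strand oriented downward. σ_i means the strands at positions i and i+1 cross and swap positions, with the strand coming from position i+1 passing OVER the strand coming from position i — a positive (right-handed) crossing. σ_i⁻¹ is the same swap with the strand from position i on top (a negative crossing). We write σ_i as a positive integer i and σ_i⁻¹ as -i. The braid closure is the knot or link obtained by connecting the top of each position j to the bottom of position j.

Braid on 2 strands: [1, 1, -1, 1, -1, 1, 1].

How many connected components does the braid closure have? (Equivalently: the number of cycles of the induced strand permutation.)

Track the strand permutation on 2 strands, starting from identity.
  step 1: s1 swaps positions 1,2 -> [2 1]
  step 2: s1 swaps positions 1,2 -> [1 2]
  step 3: s1^-1 swaps positions 1,2 -> [2 1]
  step 4: s1 swaps positions 1,2 -> [1 2]
  step 5: s1^-1 swaps positions 1,2 -> [2 1]
  step 6: s1 swaps positions 1,2 -> [1 2]
  step 7: s1 swaps positions 1,2 -> [2 1]
Final permutation (position -> original strand): [2 1]
Closure components = cycle count of this permutation = 1.

Answer: 1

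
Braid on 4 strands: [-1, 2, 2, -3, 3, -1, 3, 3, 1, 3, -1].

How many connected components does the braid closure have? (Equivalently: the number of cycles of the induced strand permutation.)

3

Derivation:
Track the strand permutation on 4 strands, starting from identity.
  step 1: s1^-1 swaps positions 1,2 -> [2 1 3 4]
  step 2: s2 swaps positions 2,3 -> [2 3 1 4]
  step 3: s2 swaps positions 2,3 -> [2 1 3 4]
  step 4: s3^-1 swaps positions 3,4 -> [2 1 4 3]
  step 5: s3 swaps positions 3,4 -> [2 1 3 4]
  step 6: s1^-1 swaps positions 1,2 -> [1 2 3 4]
  step 7: s3 swaps positions 3,4 -> [1 2 4 3]
  step 8: s3 swaps positions 3,4 -> [1 2 3 4]
  step 9: s1 swaps positions 1,2 -> [2 1 3 4]
  step 10: s3 swaps positions 3,4 -> [2 1 4 3]
  step 11: s1^-1 swaps positions 1,2 -> [1 2 4 3]
Final permutation (position -> original strand): [1 2 4 3]
Closure components = cycle count of this permutation = 3.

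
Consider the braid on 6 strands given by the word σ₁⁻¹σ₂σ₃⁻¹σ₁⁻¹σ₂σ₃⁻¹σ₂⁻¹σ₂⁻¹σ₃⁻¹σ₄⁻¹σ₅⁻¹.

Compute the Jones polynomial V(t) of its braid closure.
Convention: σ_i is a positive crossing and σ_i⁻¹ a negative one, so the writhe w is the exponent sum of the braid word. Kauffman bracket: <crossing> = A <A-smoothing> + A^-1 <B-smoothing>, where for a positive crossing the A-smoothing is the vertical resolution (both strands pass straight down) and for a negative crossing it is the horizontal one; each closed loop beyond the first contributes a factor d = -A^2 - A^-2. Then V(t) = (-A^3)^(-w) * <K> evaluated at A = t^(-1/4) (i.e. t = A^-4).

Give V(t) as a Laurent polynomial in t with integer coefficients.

The presented braid s1^-1 s2 s3^-1 s1^-1 s2 s3^-1 s2^-1 s2^-1 s3^-1 s4^-1 s5^-1 on 6 strands reduces by inverse Markov moves (closure unchanged at each step):
  Destabilize: the word has the form β·s5^-1 where s5^-1 occurs only as the final letter (β ∈ B_5); drop it and the last strand → 5 strands.
  Destabilize: the word has the form β·s4^-1 where s4^-1 occurs only as the final letter (β ∈ B_4); drop it and the last strand → 4 strands.
Reduced to β = s1^-1 s2 s3^-1 s1^-1 s2 s3^-1 s2^-1 s2^-1 s3^-1 on 4 strands, 9 crossings.
Compute on β:
Braid: s1^-1 s2 s3^-1 s1^-1 s2 s3^-1 s2^-1 s2^-1 s3^-1 on 4 strands, 9 crossings.
Writhe w = (#positive) - (#negative) = 2 - 7 = -5.
State-sum expansion of <K>. There are 2^9 = 512 states.
Each crossing splits two ways (0=vertical, 1=horizontal). The state's weight is A^(#A-smoothings - #B-smoothings) * d^(loops - 1).
Tabulate the states by total A-exponent and number of loops L (A-exp: L × count):
  A^9: L=5 ×1
  A^7: L=4 ×9
  A^5: L=3 ×33, L=5 ×3
  A^3: L=2 ×59, L=4 ×25
  A^1: L=1 ×42, L=3 ×80, L=5 ×4
  A^-1: L=2 ×93, L=4 ×33
  A^-3: L=1 ×19, L=3 ×58, L=5 ×7
  A^-5: L=2 ×19, L=4 ×16, L=6 ×1
  A^-7: L=3 ×7, L=5 ×2
  A^-9: L=4 ×1
Each group contributes A^e * Σ count * d^(L-1):
Powers of d = -A^2 - A^-2: d^2 = A^4 + 2 + A^-4; d^3 = -A^6 - 3*A^2 - 3*A^-2 - A^-6; d^4 = A^8 + 4*A^4 + 6 + 4*A^-4 + A^-8; d^5 = -A^10 - 5*A^6 - 10*A^2 - 10*A^-2 - 5*A^-6 - A^-10.
  A^9 * (d^4) = A^17 + 4*A^13 + 6*A^9 + 4*A^5 + A
  A^7 * (9*d^3) = -9*A^13 - 27*A^9 - 27*A^5 - 9*A
  A^5 * (33*d^2 + 3*d^4) = 3*A^13 + 45*A^9 + 84*A^5 + 45*A + 3*A^-3
  A^3 * (59*d + 25*d^3) = -25*A^9 - 134*A^5 - 134*A - 25*A^-3
  A^1 * (42 + 80*d^2 + 4*d^4) = 4*A^9 + 96*A^5 + 226*A + 96*A^-3 + 4*A^-7
  A^-1 * (93*d + 33*d^3) = -33*A^5 - 192*A - 192*A^-3 - 33*A^-7
  A^-3 * (19 + 58*d^2 + 7*d^4) = 7*A^5 + 86*A + 177*A^-3 + 86*A^-7 + 7*A^-11
  A^-5 * (19*d + 16*d^3 + d^5) = -A^5 - 21*A - 77*A^-3 - 77*A^-7 - 21*A^-11 - A^-15
  A^-7 * (7*d^2 + 2*d^4) = 2*A + 15*A^-3 + 26*A^-7 + 15*A^-11 + 2*A^-15
  A^-9 * (d^3) = -A^-3 - 3*A^-7 - 3*A^-11 - A^-15
Summing the groups: <K> = A^17 - 2*A^13 + 3*A^9 - 4*A^5 + 4*A - 4*A^-3 + 3*A^-7 - 2*A^-11
Normalise by the writhe: (-A^3)^(-w) = (-A^3)^(5) = -A^15, so f(A) = -A^15 * <K> = -A^32 + 2*A^28 - 3*A^24 + 4*A^20 - 4*A^16 + 4*A^12 - 3*A^8 + 2*A^4.
Substitute A = t^(-1/4), i.e. A^e → t^(-e/4): V(t) = 2*t^-1 - 3*t^-2 + 4*t^-3 - 4*t^-4 + 4*t^-5 - 3*t^-6 + 2*t^-7 - t^-8

Answer: 2*t^-1 - 3*t^-2 + 4*t^-3 - 4*t^-4 + 4*t^-5 - 3*t^-6 + 2*t^-7 - t^-8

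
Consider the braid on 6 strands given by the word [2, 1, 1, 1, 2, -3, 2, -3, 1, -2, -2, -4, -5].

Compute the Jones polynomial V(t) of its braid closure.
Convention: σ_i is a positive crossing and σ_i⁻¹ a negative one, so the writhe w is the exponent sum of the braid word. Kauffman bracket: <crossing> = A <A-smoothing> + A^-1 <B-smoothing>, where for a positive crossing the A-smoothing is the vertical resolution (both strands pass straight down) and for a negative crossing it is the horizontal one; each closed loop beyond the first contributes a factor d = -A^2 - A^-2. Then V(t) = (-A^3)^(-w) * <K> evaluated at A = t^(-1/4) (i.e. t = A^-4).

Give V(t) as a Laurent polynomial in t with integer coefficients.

The presented braid s2 s1 s1 s1 s2 s3^-1 s2 s3^-1 s1 s2^-1 s2^-1 s4^-1 s5^-1 on 6 strands reduces by inverse Markov moves (closure unchanged at each step):
  Destabilize: the word has the form β·s5^-1 where s5^-1 occurs only as the final letter (β ∈ B_5); drop it and the last strand → 5 strands.
  Destabilize: the word has the form β·s4^-1 where s4^-1 occurs only as the final letter (β ∈ B_4); drop it and the last strand → 4 strands.
  Deconjugate: the word is γ·β·γ⁻¹ with γ = s2 (prefix) and γ⁻¹ = s2^-1 (suffix); strip both.
Reduced to β = s1 s1 s1 s2 s3^-1 s2 s3^-1 s1 s2^-1 on 4 strands, 9 crossings.
Compute on β:
Braid: s1 s1 s1 s2 s3^-1 s2 s3^-1 s1 s2^-1 on 4 strands, 9 crossings.
Writhe w = (#positive) - (#negative) = 6 - 3 = 3.
Enumerate smoothing states for the bracket polynomial. There are 2^9 = 512 states.
For each crossing: s=0 is the vertical smoothing, s=1 horizontal. Crossing k contributes A^(sign_k * (1 - 2*s_k)); loop factor d = -A^2 - A^-2.
Tabulate the states by total A-exponent and number of loops L (A-exp: L × count):
  A^9: L=3 ×1
  A^7: L=2 ×7, L=4 ×2
  A^5: L=1 ×12, L=3 ×24
  A^3: L=2 ×66, L=4 ×18
  A^1: L=1 ×35, L=3 ×84, L=5 ×7
  A^-1: L=2 ×73, L=4 ×52, L=6 ×1
  A^-3: L=3 ×68, L=5 ×16
  A^-5: L=4 ×34, L=6 ×2
  A^-7: L=5 ×9
  A^-9: L=6 ×1
Each group contributes A^e * Σ count * d^(L-1):
Powers of d = -A^2 - A^-2: d^2 = A^4 + 2 + A^-4; d^3 = -A^6 - 3*A^2 - 3*A^-2 - A^-6; d^4 = A^8 + 4*A^4 + 6 + 4*A^-4 + A^-8; d^5 = -A^10 - 5*A^6 - 10*A^2 - 10*A^-2 - 5*A^-6 - A^-10.
  A^9 * (d^2) = A^13 + 2*A^9 + A^5
  A^7 * (7*d + 2*d^3) = -2*A^13 - 13*A^9 - 13*A^5 - 2*A
  A^5 * (12 + 24*d^2) = 24*A^9 + 60*A^5 + 24*A
  A^3 * (66*d + 18*d^3) = -18*A^9 - 120*A^5 - 120*A - 18*A^-3
  A^1 * (35 + 84*d^2 + 7*d^4) = 7*A^9 + 112*A^5 + 245*A + 112*A^-3 + 7*A^-7
  A^-1 * (73*d + 52*d^3 + d^5) = -A^9 - 57*A^5 - 239*A - 239*A^-3 - 57*A^-7 - A^-11
  A^-3 * (68*d^2 + 16*d^4) = 16*A^5 + 132*A + 232*A^-3 + 132*A^-7 + 16*A^-11
  A^-5 * (34*d^3 + 2*d^5) = -2*A^5 - 44*A - 122*A^-3 - 122*A^-7 - 44*A^-11 - 2*A^-15
  A^-7 * (9*d^4) = 9*A + 36*A^-3 + 54*A^-7 + 36*A^-11 + 9*A^-15
  A^-9 * (d^5) = -A - 5*A^-3 - 10*A^-7 - 10*A^-11 - 5*A^-15 - A^-19
Summing the groups: <K> = -A^13 + A^9 - 3*A^5 + 4*A - 4*A^-3 + 4*A^-7 - 3*A^-11 + 2*A^-15 - A^-19
Normalise by the writhe: (-A^3)^(-w) = (-A^3)^(-3) = -A^-9, so f(A) = -A^-9 * <K> = A^4 - 1 + 3*A^-4 - 4*A^-8 + 4*A^-12 - 4*A^-16 + 3*A^-20 - 2*A^-24 + A^-28.
Substitute A = t^(-1/4), i.e. A^e → t^(-e/4): V(t) = t^7 - 2*t^6 + 3*t^5 - 4*t^4 + 4*t^3 - 4*t^2 + 3*t - 1 + t^-1

Answer: t^7 - 2*t^6 + 3*t^5 - 4*t^4 + 4*t^3 - 4*t^2 + 3*t - 1 + t^-1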